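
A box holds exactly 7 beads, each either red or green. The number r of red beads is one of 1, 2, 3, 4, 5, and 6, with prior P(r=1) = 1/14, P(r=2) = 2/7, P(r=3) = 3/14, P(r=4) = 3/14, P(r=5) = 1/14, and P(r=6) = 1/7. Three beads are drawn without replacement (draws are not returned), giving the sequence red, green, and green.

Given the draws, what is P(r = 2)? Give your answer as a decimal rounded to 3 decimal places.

0.421

For each hypothesis, P(data | H) works out to: P(data | r = 1) = (1/7)(6/6)(5/5) = 1/7; P(data | r = 2) = (2/7)(5/6)(4/5) = 4/21; P(data | r = 3) = (3/7)(4/6)(3/5) = 6/35; P(data | r = 4) = (4/7)(3/6)(2/5) = 4/35; P(data | r = 5) = (5/7)(2/6)(1/5) = 1/21; P(data | r = 6) = (6/7)(1/6)(0/5) = 0.
Multiplying each by its prior: 1/14 · 1/7 = 1/98, 2/7 · 4/21 = 8/147, 3/14 · 6/35 = 9/245, 3/14 · 4/35 = 6/245, 1/14 · 1/21 = 1/294, 1/7 · 0 = 0; these sum to 19/147.
By Bayes' rule, P(r = 2 | data) = (8/147) / (19/147) = 8/19.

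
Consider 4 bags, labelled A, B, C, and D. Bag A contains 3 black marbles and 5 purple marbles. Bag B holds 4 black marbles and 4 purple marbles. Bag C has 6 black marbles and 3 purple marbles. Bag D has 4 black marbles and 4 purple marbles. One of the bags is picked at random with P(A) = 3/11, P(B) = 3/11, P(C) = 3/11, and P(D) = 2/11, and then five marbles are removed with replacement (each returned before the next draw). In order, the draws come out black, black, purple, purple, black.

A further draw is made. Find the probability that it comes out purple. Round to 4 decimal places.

For each hypothesis, P(data | H) works out to: P(data | bag A) = (3/8)(3/8)(5/8)(5/8)(3/8) = 0.020599; P(data | bag B) = (4/8)(4/8)(4/8)(4/8)(4/8) = 0.03125; P(data | bag C) = (6/9)(6/9)(3/9)(3/9)(6/9) = 0.032922; P(data | bag D) = (4/8)(4/8)(4/8)(4/8)(4/8) = 0.03125.
Weighting by the prior gives 3/11 · 0.020599 = 0.005618, 3/11 · 0.03125 = 0.0085227, 3/11 · 0.032922 = 0.0089787, 2/11 · 0.03125 = 0.0056818; with total 0.028801.
Normalising, the posterior is P(bag A | data) = 0.19506, P(bag B | data) = 0.29592, P(bag C | data) = 0.31175, P(bag D | data) = 0.19728.
The predictive probability is P(purple next | data) = (5/8)(0.19506) + (1/2)(0.29592) + (1/3)(0.31175) + (1/2)(0.19728) = 0.47242.

0.4724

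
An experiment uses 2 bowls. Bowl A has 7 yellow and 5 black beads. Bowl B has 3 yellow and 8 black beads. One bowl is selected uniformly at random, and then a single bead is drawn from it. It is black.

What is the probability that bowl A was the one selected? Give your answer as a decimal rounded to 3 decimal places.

The likelihood of this draw under each hypothesis: P(data | bowl A) = (5/12) = 5/12; P(data | bowl B) = (8/11) = 8/11.
Weighting by the prior gives 1/2 · 5/12 = 5/24, 1/2 · 8/11 = 4/11; with total 151/264.
So P(bowl A | data) = (5/24) / (151/264) = 55/151.

0.364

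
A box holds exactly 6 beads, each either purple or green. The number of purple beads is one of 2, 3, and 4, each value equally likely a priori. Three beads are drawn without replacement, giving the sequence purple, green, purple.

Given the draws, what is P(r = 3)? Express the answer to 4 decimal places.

0.3600

The likelihood of the observed sequence under each hypothesis: P(data | r = 2) = (2/6)(4/5)(1/4) = 1/15; P(data | r = 3) = (3/6)(3/5)(2/4) = 3/20; P(data | r = 4) = (4/6)(2/5)(3/4) = 1/5.
Weighting by the prior gives 1/3 · 1/15 = 1/45, 1/3 · 3/20 = 1/20, 1/3 · 1/5 = 1/15; summing to 5/36.
So P(r = 3 | data) = (1/20) / (5/36) = 9/25.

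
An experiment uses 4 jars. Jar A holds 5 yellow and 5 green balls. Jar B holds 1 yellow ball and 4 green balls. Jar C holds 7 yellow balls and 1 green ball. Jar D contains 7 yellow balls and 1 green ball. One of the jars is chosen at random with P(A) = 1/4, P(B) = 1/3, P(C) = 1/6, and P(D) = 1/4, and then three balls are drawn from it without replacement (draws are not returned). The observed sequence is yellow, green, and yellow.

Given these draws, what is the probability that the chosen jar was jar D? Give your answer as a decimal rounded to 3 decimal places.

Compute the likelihood of the observed sequence for each case: P(data | jar A) = (5/10)(5/9)(4/8) = 5/36; P(data | jar B) = (1/5)(4/4)(0/3) = 0; P(data | jar C) = (7/8)(1/7)(6/6) = 1/8; P(data | jar D) = (7/8)(1/7)(6/6) = 1/8.
Multiplying each by its prior: 1/4 · 5/36 = 5/144, 1/3 · 0 = 0, 1/6 · 1/8 = 1/48, 1/4 · 1/8 = 1/32; these sum to 25/288.
Therefore the posterior P(jar D | data) = (1/32) / (25/288) = 9/25.

0.360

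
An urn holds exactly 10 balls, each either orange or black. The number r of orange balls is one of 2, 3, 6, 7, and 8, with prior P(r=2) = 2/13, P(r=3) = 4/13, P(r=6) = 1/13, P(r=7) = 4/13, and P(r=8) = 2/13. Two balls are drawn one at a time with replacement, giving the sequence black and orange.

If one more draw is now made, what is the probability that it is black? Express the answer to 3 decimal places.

0.491

Compute the likelihood of the observed sequence for each case: P(data | r = 2) = (8/10)(2/10) = 4/25; P(data | r = 3) = (7/10)(3/10) = 21/100; P(data | r = 6) = (4/10)(6/10) = 6/25; P(data | r = 7) = (3/10)(7/10) = 21/100; P(data | r = 8) = (2/10)(8/10) = 4/25.
Multiplying each by its prior: 2/13 · 4/25 = 8/325, 4/13 · 21/100 = 21/325, 1/13 · 6/25 = 6/325, 4/13 · 21/100 = 21/325, 2/13 · 4/25 = 8/325; summing to 64/325.
Normalising, the posterior is P(r = 2 | data) = 1/8, P(r = 3 | data) = 21/64, P(r = 6 | data) = 3/32, P(r = 7 | data) = 21/64, P(r = 8 | data) = 1/8.
The predictive probability is P(black next | data) = (4/5)(1/8) + (7/10)(21/64) + (2/5)(3/32) + (3/10)(21/64) + (1/5)(1/8) = 157/320.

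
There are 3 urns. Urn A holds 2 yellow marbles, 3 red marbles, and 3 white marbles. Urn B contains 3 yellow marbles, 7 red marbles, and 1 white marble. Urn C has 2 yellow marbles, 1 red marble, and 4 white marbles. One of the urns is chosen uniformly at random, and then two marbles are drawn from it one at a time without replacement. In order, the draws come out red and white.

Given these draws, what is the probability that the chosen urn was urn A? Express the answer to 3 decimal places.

The likelihood of the observed sequence under each hypothesis: P(data | urn A) = (3/8)(3/7) = 0.16071; P(data | urn B) = (7/11)(1/10) = 0.063636; P(data | urn C) = (1/7)(4/6) = 0.095238.
Multiplying each by its prior: 1/3 · 0.16071 = 0.053571, 1/3 · 0.063636 = 0.021212, 1/3 · 0.095238 = 0.031746; with total 0.10653.
By Bayes' rule, P(urn A | data) = (0.053571) / (0.10653) = 0.50288.

0.503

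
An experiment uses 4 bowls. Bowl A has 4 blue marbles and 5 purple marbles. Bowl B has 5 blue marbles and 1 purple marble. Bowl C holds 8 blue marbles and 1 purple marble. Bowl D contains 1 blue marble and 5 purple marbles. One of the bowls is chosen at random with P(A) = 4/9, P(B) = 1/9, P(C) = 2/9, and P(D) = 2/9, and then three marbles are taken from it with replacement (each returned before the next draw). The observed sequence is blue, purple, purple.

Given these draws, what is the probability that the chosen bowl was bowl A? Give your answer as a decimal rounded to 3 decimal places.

For each hypothesis, P(data | H) works out to: P(data | bowl A) = (4/9)(5/9)(5/9) = 0.13717; P(data | bowl B) = (5/6)(1/6)(1/6) = 0.023148; P(data | bowl C) = (8/9)(1/9)(1/9) = 0.010974; P(data | bowl D) = (1/6)(5/6)(5/6) = 0.11574.
Weighting by the prior gives 4/9 · 0.13717 = 0.060966, 1/9 · 0.023148 = 0.002572, 2/9 · 0.010974 = 0.0024387, 2/9 · 0.11574 = 0.02572; with total 0.091697.
Hence P(bowl A | data) = (0.060966) / (0.091697) = 0.66487.

0.665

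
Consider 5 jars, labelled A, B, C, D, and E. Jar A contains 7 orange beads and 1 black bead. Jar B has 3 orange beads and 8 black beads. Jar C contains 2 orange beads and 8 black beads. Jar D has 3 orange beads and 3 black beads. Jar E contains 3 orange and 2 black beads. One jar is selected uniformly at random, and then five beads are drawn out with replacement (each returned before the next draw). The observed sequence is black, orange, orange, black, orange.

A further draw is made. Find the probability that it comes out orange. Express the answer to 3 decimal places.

0.537

Compute the likelihood of the observed sequence for each case: P(data | jar A) = (1/8)(7/8)(7/8)(1/8)(7/8) = 0.010468; P(data | jar B) = (8/11)(3/11)(3/11)(8/11)(3/11) = 0.01073; P(data | jar C) = (8/10)(2/10)(2/10)(8/10)(2/10) = 0.00512; P(data | jar D) = (3/6)(3/6)(3/6)(3/6)(3/6) = 0.03125; P(data | jar E) = (2/5)(3/5)(3/5)(2/5)(3/5) = 0.03456.
Weighting by the prior gives 1/5 · 0.010468 = 0.0020935, 1/5 · 0.01073 = 0.0021459, 1/5 · 0.00512 = 0.001024, 1/5 · 0.03125 = 0.00625, 1/5 · 0.03456 = 0.006912; these sum to 0.018425.
Dividing through by the total gives posterior P(jar A | data) = 0.11362, P(jar B | data) = 0.11646, P(jar C | data) = 0.055575, P(jar D | data) = 0.33921, P(jar E | data) = 0.37513.
Averaging over the posterior, P(orange next | data) = (7/8)(0.11362) + (3/11)(0.11646) + (1/5)(0.055575) + (1/2)(0.33921) + (3/5)(0.37513) = 0.53698.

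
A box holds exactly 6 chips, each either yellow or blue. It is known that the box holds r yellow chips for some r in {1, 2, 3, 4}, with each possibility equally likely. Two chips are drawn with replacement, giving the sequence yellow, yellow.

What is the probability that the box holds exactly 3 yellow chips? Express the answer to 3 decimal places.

0.300

Under each hypothesis, the probability of the observed sequence is: P(data | r = 1) = (1/6)(1/6) = 1/36; P(data | r = 2) = (2/6)(2/6) = 1/9; P(data | r = 3) = (3/6)(3/6) = 1/4; P(data | r = 4) = (4/6)(4/6) = 4/9.
The prior-weighted likelihoods are 1/4 · 1/36 = 1/144, 1/4 · 1/9 = 1/36, 1/4 · 1/4 = 1/16, 1/4 · 4/9 = 1/9; these sum to 5/24.
Therefore the posterior P(r = 3 | data) = (1/16) / (5/24) = 3/10.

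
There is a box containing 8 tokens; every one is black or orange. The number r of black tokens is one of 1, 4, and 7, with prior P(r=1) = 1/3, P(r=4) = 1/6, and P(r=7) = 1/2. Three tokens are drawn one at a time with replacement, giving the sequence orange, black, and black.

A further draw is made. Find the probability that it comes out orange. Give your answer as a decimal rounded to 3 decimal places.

For each hypothesis, P(data | H) works out to: P(data | r = 1) = (7/8)(1/8)(1/8) = 0.013672; P(data | r = 4) = (4/8)(4/8)(4/8) = 0.125; P(data | r = 7) = (1/8)(7/8)(7/8) = 0.095703.
Weighting by the prior gives 1/3 · 0.013672 = 0.0045573, 1/6 · 0.125 = 0.020833, 1/2 · 0.095703 = 0.047852; summing to 0.073242.
The posterior is then P(r = 1 | data) = 0.062222, P(r = 4 | data) = 0.28444, P(r = 7 | data) = 0.65333.
The predictive probability is P(orange next | data) = (7/8)(0.062222) + (1/2)(0.28444) + (1/8)(0.65333) = 0.27833.

0.278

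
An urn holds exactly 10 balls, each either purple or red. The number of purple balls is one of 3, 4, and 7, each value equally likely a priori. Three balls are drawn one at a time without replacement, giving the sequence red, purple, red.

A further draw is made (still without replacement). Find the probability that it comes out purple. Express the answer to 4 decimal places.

0.4286

Under each hypothesis, the probability of the observed sequence is: P(data | r = 3) = (7/10)(3/9)(6/8) = 7/40; P(data | r = 4) = (6/10)(4/9)(5/8) = 1/6; P(data | r = 7) = (3/10)(7/9)(2/8) = 7/120.
Weighting by the prior gives 1/3 · 7/40 = 7/120, 1/3 · 1/6 = 1/18, 1/3 · 7/120 = 7/360; these sum to 2/15.
Dividing through by the total gives posterior P(r = 3 | data) = 7/16, P(r = 4 | data) = 5/12, P(r = 7 | data) = 7/48.
So P(purple next | data) = Σ P(purple next | H) P(H | data) = (2/7)(7/16) + (3/7)(5/12) + (6/7)(7/48) = 3/7.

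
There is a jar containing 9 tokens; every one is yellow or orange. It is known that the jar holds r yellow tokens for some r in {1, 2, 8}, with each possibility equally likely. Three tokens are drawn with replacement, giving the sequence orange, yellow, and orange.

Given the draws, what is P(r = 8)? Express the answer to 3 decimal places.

For each hypothesis, P(data | H) works out to: P(data | r = 1) = (8/9)(1/9)(8/9) = 0.087791; P(data | r = 2) = (7/9)(2/9)(7/9) = 0.13443; P(data | r = 8) = (1/9)(8/9)(1/9) = 0.010974.
Weighting by the prior gives 1/3 · 0.087791 = 0.029264, 1/3 · 0.13443 = 0.04481, 1/3 · 0.010974 = 0.003658; summing to 0.077732.
So P(r = 8 | data) = (0.003658) / (0.077732) = 0.047059.

0.047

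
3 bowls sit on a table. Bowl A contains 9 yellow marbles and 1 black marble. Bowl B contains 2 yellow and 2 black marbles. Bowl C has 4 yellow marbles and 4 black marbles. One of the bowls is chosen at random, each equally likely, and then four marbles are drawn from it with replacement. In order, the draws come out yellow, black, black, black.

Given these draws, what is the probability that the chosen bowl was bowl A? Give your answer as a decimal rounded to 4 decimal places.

Under each hypothesis, the probability of the observed sequence is: P(data | bowl A) = (9/10)(1/10)(1/10)(1/10) = 0.0009; P(data | bowl B) = (2/4)(2/4)(2/4)(2/4) = 0.0625; P(data | bowl C) = (4/8)(4/8)(4/8)(4/8) = 0.0625.
The prior-weighted likelihoods are 1/3 · 0.0009 = 0.0003, 1/3 · 0.0625 = 0.020833, 1/3 · 0.0625 = 0.020833; these sum to 0.041967.
By Bayes' rule, P(bowl A | data) = (0.0003) / (0.041967) = 0.0071485.

0.0071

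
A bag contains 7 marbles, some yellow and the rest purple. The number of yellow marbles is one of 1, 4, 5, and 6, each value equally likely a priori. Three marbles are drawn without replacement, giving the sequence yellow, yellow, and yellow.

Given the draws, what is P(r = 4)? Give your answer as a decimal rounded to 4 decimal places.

Under each hypothesis, the probability of the observed sequence is: P(data | r = 1) = (1/7)(0/6) = 0; P(data | r = 4) = (4/7)(3/6)(2/5) = 4/35; P(data | r = 5) = (5/7)(4/6)(3/5) = 2/7; P(data | r = 6) = (6/7)(5/6)(4/5) = 4/7.
The prior-weighted likelihoods are 1/4 · 0 = 0, 1/4 · 4/35 = 1/35, 1/4 · 2/7 = 1/14, 1/4 · 4/7 = 1/7; these sum to 17/70.
By Bayes' rule, P(r = 4 | data) = (1/35) / (17/70) = 2/17.

0.1176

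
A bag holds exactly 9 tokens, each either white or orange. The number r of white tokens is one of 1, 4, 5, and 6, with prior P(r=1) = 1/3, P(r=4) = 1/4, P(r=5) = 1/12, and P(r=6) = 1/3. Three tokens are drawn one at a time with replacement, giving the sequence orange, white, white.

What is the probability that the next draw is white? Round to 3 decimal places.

For each hypothesis, P(data | H) works out to: P(data | r = 1) = (8/9)(1/9)(1/9) = 0.010974; P(data | r = 4) = (5/9)(4/9)(4/9) = 0.10974; P(data | r = 5) = (4/9)(5/9)(5/9) = 0.13717; P(data | r = 6) = (3/9)(6/9)(6/9) = 0.14815.
Multiplying each by its prior: 1/3 · 0.010974 = 0.003658, 1/4 · 0.10974 = 0.027435, 1/12 · 0.13717 = 0.011431, 1/3 · 0.14815 = 0.049383; with total 0.091907.
The posterior is then P(r = 1 | data) = 0.039801, P(r = 4 | data) = 0.29851, P(r = 5 | data) = 0.12438, P(r = 6 | data) = 0.53731.
Averaging over the posterior, P(white next | data) = (1/9)(0.039801) + (4/9)(0.29851) + (5/9)(0.12438) + (2/3)(0.53731) = 0.5644.

0.564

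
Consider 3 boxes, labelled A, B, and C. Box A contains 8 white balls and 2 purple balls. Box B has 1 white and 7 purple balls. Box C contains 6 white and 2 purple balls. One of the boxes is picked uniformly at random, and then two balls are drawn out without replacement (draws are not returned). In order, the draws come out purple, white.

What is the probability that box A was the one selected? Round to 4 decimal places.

Compute the likelihood of the observed sequence for each case: P(data | box A) = (2/10)(8/9) = 0.17778; P(data | box B) = (7/8)(1/7) = 0.125; P(data | box C) = (2/8)(6/7) = 0.21429.
Multiplying each by its prior: 1/3 · 0.17778 = 0.059259, 1/3 · 0.125 = 0.041667, 1/3 · 0.21429 = 0.071429; with total 0.17235.
Hence P(box A | data) = (0.059259) / (0.17235) = 0.34382.

0.3438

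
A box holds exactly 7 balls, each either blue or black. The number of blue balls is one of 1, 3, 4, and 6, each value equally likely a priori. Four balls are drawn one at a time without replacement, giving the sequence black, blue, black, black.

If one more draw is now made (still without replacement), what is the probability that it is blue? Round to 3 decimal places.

For each hypothesis, P(data | H) works out to: P(data | r = 1) = (6/7)(1/6)(5/5)(4/4) = 1/7; P(data | r = 3) = (4/7)(3/6)(3/5)(2/4) = 3/35; P(data | r = 4) = (3/7)(4/6)(2/5)(1/4) = 1/35; P(data | r = 6) = (1/7)(6/6)(0/5) = 0.
Multiplying each by its prior: 1/4 · 1/7 = 1/28, 1/4 · 3/35 = 3/140, 1/4 · 1/35 = 1/140, 1/4 · 0 = 0; these sum to 9/140.
The posterior is then P(r = 1 | data) = 5/9, P(r = 3 | data) = 1/3, P(r = 4 | data) = 1/9, P(r = 6 | data) = 0.
Averaging over the posterior, P(blue next | data) = (0)(5/9) + (2/3)(1/3) + (1)(1/9) = 1/3.

0.333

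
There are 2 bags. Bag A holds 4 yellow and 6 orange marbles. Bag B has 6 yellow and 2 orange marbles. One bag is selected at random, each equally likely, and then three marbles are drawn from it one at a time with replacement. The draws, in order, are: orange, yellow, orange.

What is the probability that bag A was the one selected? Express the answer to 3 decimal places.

0.754

The likelihood of the observed sequence under each hypothesis: P(data | bag A) = (6/10)(4/10)(6/10) = 0.144; P(data | bag B) = (2/8)(6/8)(2/8) = 0.046875.
Weighting by the prior gives 1/2 · 0.144 = 0.072, 1/2 · 0.046875 = 0.023438; these sum to 0.095437.
So P(bag A | data) = (0.072) / (0.095437) = 0.75442.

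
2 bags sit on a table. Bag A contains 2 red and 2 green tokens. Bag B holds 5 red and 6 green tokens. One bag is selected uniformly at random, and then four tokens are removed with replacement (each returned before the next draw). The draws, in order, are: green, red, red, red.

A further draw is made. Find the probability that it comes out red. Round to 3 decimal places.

0.480

Under each hypothesis, the probability of the observed sequence is: P(data | bag A) = (2/4)(2/4)(2/4)(2/4) = 0.0625; P(data | bag B) = (6/11)(5/11)(5/11)(5/11) = 0.051226.
Multiplying each by its prior: 1/2 · 0.0625 = 0.03125, 1/2 · 0.051226 = 0.025613; these sum to 0.056863.
Normalising, the posterior is P(bag A | data) = 0.54957, P(bag B | data) = 0.45043.
Averaging over the posterior, P(red next | data) = (1/2)(0.54957) + (5/11)(0.45043) = 0.47953.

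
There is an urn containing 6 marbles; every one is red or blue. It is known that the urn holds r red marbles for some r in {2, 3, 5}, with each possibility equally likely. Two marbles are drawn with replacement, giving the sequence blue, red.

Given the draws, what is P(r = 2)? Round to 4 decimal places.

0.3636

Under each hypothesis, the probability of the observed sequence is: P(data | r = 2) = (4/6)(2/6) = 2/9; P(data | r = 3) = (3/6)(3/6) = 1/4; P(data | r = 5) = (1/6)(5/6) = 5/36.
Weighting by the prior gives 1/3 · 2/9 = 2/27, 1/3 · 1/4 = 1/12, 1/3 · 5/36 = 5/108; these sum to 11/54.
Hence P(r = 2 | data) = (2/27) / (11/54) = 4/11.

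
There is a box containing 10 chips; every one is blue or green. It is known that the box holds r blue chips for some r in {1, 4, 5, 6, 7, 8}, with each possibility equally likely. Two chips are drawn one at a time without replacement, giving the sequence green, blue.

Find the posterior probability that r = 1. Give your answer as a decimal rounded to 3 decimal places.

0.076

The likelihood of the observed sequence under each hypothesis: P(data | r = 1) = (9/10)(1/9) = 1/10; P(data | r = 4) = (6/10)(4/9) = 4/15; P(data | r = 5) = (5/10)(5/9) = 5/18; P(data | r = 6) = (4/10)(6/9) = 4/15; P(data | r = 7) = (3/10)(7/9) = 7/30; P(data | r = 8) = (2/10)(8/9) = 8/45.
Weighting by the prior gives 1/6 · 1/10 = 1/60, 1/6 · 4/15 = 2/45, 1/6 · 5/18 = 5/108, 1/6 · 4/15 = 2/45, 1/6 · 7/30 = 7/180, 1/6 · 8/45 = 4/135; summing to 119/540.
By Bayes' rule, P(r = 1 | data) = (1/60) / (119/540) = 9/119.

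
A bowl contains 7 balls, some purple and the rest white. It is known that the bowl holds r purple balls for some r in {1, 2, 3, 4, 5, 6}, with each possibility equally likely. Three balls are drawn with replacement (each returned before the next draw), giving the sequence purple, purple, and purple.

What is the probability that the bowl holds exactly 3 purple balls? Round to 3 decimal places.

Compute the likelihood of the observed sequence for each case: P(data | r = 1) = (1/7)(1/7)(1/7) = 0.0029155; P(data | r = 2) = (2/7)(2/7)(2/7) = 0.023324; P(data | r = 3) = (3/7)(3/7)(3/7) = 0.078717; P(data | r = 4) = (4/7)(4/7)(4/7) = 0.18659; P(data | r = 5) = (5/7)(5/7)(5/7) = 0.36443; P(data | r = 6) = (6/7)(6/7)(6/7) = 0.62974.
The prior-weighted likelihoods are 1/6 · 0.0029155 = 0.00048591, 1/6 · 0.023324 = 0.0038873, 1/6 · 0.078717 = 0.01312, 1/6 · 0.18659 = 0.031098, 1/6 · 0.36443 = 0.060739, 1/6 · 0.62974 = 0.10496; summing to 0.21429.
By Bayes' rule, P(r = 3 | data) = (0.01312) / (0.21429) = 0.061224.

0.061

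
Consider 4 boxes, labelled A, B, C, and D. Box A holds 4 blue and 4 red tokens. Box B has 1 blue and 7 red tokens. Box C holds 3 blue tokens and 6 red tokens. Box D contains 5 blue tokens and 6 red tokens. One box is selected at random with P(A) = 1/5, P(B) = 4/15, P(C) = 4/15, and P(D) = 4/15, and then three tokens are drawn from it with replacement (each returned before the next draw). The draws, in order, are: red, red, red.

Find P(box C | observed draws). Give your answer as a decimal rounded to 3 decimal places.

0.242

The likelihood of the observed sequence under each hypothesis: P(data | box A) = (4/8)(4/8)(4/8) = 0.125; P(data | box B) = (7/8)(7/8)(7/8) = 0.66992; P(data | box C) = (6/9)(6/9)(6/9) = 0.2963; P(data | box D) = (6/11)(6/11)(6/11) = 0.16228.
Multiplying each by its prior: 1/5 · 0.125 = 0.025, 4/15 · 0.66992 = 0.17865, 4/15 · 0.2963 = 0.079012, 4/15 · 0.16228 = 0.043276; summing to 0.32593.
Therefore the posterior P(box C | data) = (0.079012) / (0.32593) = 0.24242.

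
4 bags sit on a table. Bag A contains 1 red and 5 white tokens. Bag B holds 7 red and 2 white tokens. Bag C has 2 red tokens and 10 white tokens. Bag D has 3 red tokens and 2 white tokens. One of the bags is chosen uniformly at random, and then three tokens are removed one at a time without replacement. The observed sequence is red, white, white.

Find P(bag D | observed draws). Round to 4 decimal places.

Compute the likelihood of the observed sequence for each case: P(data | bag A) = (1/6)(5/5)(4/4) = 0.16667; P(data | bag B) = (7/9)(2/8)(1/7) = 0.027778; P(data | bag C) = (2/12)(10/11)(9/10) = 0.13636; P(data | bag D) = (3/5)(2/4)(1/3) = 0.1.
Multiplying each by its prior: 1/4 · 0.16667 = 0.041667, 1/4 · 0.027778 = 0.0069444, 1/4 · 0.13636 = 0.034091, 1/4 · 0.1 = 0.025; with total 0.1077.
Hence P(bag D | data) = (0.025) / (0.1077) = 0.23212.

0.2321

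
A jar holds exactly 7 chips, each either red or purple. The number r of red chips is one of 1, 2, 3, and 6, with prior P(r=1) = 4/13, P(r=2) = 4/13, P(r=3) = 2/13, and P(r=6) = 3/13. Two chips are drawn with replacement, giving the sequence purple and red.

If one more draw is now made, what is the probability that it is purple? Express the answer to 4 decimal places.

0.6173

For each hypothesis, P(data | H) works out to: P(data | r = 1) = (6/7)(1/7) = 6/49; P(data | r = 2) = (5/7)(2/7) = 10/49; P(data | r = 3) = (4/7)(3/7) = 12/49; P(data | r = 6) = (1/7)(6/7) = 6/49.
Multiplying each by its prior: 4/13 · 6/49 = 24/637, 4/13 · 10/49 = 40/637, 2/13 · 12/49 = 24/637, 3/13 · 6/49 = 18/637; these sum to 106/637.
The posterior is then P(r = 1 | data) = 12/53, P(r = 2 | data) = 20/53, P(r = 3 | data) = 12/53, P(r = 6 | data) = 9/53.
So P(purple next | data) = Σ P(purple next | H) P(H | data) = (6/7)(12/53) + (5/7)(20/53) + (4/7)(12/53) + (1/7)(9/53) = 229/371.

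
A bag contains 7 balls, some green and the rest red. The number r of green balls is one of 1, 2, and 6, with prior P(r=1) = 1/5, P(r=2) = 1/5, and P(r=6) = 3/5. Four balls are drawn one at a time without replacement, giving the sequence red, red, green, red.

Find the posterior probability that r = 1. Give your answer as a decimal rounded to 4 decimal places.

Compute the likelihood of the observed sequence for each case: P(data | r = 1) = (6/7)(5/6)(1/5)(4/4) = 1/7; P(data | r = 2) = (5/7)(4/6)(2/5)(3/4) = 1/7; P(data | r = 6) = (1/7)(0/6) = 0.
Weighting by the prior gives 1/5 · 1/7 = 1/35, 1/5 · 1/7 = 1/35, 3/5 · 0 = 0; summing to 2/35.
By Bayes' rule, P(r = 1 | data) = (1/35) / (2/35) = 1/2.

0.5000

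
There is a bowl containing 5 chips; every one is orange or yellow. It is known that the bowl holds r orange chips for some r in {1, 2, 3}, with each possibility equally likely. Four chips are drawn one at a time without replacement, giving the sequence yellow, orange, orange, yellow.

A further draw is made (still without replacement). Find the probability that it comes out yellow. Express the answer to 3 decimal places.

The likelihood of the observed sequence under each hypothesis: P(data | r = 1) = (4/5)(1/4)(0/3) = 0; P(data | r = 2) = (3/5)(2/4)(1/3)(2/2) = 1/10; P(data | r = 3) = (2/5)(3/4)(2/3)(1/2) = 1/10.
Weighting by the prior gives 1/3 · 0 = 0, 1/3 · 1/10 = 1/30, 1/3 · 1/10 = 1/30; with total 1/15.
Normalising, the posterior is P(r = 1 | data) = 0, P(r = 2 | data) = 1/2, P(r = 3 | data) = 1/2.
The predictive probability is P(yellow next | data) = (1)(1/2) + (0)(1/2) = 1/2.

0.500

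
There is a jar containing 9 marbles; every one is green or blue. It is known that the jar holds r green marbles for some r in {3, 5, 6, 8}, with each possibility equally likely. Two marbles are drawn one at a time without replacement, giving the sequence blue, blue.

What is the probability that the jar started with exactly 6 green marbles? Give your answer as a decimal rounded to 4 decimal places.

0.1250

Compute the likelihood of the observed sequence for each case: P(data | r = 3) = (6/9)(5/8) = 5/12; P(data | r = 5) = (4/9)(3/8) = 1/6; P(data | r = 6) = (3/9)(2/8) = 1/12; P(data | r = 8) = (1/9)(0/8) = 0.
Weighting by the prior gives 1/4 · 5/12 = 5/48, 1/4 · 1/6 = 1/24, 1/4 · 1/12 = 1/48, 1/4 · 0 = 0; summing to 1/6.
Hence P(r = 6 | data) = (1/48) / (1/6) = 1/8.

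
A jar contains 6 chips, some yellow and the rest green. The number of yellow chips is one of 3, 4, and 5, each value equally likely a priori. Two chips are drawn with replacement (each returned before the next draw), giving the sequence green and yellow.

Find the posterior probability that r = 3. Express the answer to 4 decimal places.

0.4091

Compute the likelihood of the observed sequence for each case: P(data | r = 3) = (3/6)(3/6) = 1/4; P(data | r = 4) = (2/6)(4/6) = 2/9; P(data | r = 5) = (1/6)(5/6) = 5/36.
Weighting by the prior gives 1/3 · 1/4 = 1/12, 1/3 · 2/9 = 2/27, 1/3 · 5/36 = 5/108; summing to 11/54.
Hence P(r = 3 | data) = (1/12) / (11/54) = 9/22.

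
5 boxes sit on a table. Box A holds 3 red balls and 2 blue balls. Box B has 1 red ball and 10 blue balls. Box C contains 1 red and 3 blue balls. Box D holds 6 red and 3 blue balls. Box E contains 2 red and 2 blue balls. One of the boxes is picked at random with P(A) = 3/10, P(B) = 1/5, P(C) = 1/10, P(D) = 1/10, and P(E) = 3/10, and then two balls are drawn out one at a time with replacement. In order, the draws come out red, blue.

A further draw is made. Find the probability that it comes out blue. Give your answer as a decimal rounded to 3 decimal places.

The likelihood of the observed sequence under each hypothesis: P(data | box A) = (3/5)(2/5) = 0.24; P(data | box B) = (1/11)(10/11) = 0.082645; P(data | box C) = (1/4)(3/4) = 0.1875; P(data | box D) = (6/9)(3/9) = 0.22222; P(data | box E) = (2/4)(2/4) = 0.25.
Multiplying each by its prior: 3/10 · 0.24 = 0.072, 1/5 · 0.082645 = 0.016529, 1/10 · 0.1875 = 0.01875, 1/10 · 0.22222 = 0.022222, 3/10 · 0.25 = 0.075; summing to 0.2045.
The posterior is then P(box A | data) = 0.35208, P(box B | data) = 0.080826, P(box C | data) = 0.091687, P(box D | data) = 0.10867, P(box E | data) = 0.36675.
So P(blue next | data) = Σ P(blue next | H) P(H | data) = (2/5)(0.35208) + (10/11)(0.080826) + (3/4)(0.091687) + (1/3)(0.10867) + (1/2)(0.36675) = 0.50267.

0.503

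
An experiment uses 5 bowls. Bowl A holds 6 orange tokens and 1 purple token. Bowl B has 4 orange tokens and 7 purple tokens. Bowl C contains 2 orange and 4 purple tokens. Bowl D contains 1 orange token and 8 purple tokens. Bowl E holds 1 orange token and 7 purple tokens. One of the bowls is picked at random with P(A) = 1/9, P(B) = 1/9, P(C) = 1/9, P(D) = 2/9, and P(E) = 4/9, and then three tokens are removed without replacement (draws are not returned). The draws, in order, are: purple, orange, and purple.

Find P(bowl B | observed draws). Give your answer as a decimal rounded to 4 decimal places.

The likelihood of the observed sequence under each hypothesis: P(data | bowl A) = (1/7)(6/6)(0/5) = 0; P(data | bowl B) = (7/11)(4/10)(6/9) = 0.1697; P(data | bowl C) = (4/6)(2/5)(3/4) = 0.2; P(data | bowl D) = (8/9)(1/8)(7/7) = 0.11111; P(data | bowl E) = (7/8)(1/7)(6/6) = 0.125.
Multiplying each by its prior: 1/9 · 0 = 0, 1/9 · 0.1697 = 0.018855, 1/9 · 0.2 = 0.022222, 2/9 · 0.11111 = 0.024691, 4/9 · 0.125 = 0.055556; summing to 0.12132.
Hence P(bowl B | data) = (0.018855) / (0.12132) = 0.15541.

0.1554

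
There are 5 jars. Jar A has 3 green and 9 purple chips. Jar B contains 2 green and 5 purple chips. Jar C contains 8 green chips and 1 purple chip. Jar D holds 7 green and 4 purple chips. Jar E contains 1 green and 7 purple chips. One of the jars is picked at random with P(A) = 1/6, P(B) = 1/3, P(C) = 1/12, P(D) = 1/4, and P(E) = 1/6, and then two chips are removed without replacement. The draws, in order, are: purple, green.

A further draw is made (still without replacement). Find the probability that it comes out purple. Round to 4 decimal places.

Under each hypothesis, the probability of the observed sequence is: P(data | jar A) = (9/12)(3/11) = 0.20455; P(data | jar B) = (5/7)(2/6) = 0.2381; P(data | jar C) = (1/9)(8/8) = 0.11111; P(data | jar D) = (4/11)(7/10) = 0.25455; P(data | jar E) = (7/8)(1/7) = 0.125.
Weighting by the prior gives 1/6 · 0.20455 = 0.034091, 1/3 · 0.2381 = 0.079365, 1/12 · 0.11111 = 0.0092593, 1/4 · 0.25455 = 0.063636, 1/6 · 0.125 = 0.020833; with total 0.20718.
Normalising, the posterior is P(jar A | data) = 0.16454, P(jar B | data) = 0.38306, P(jar C | data) = 0.044691, P(jar D | data) = 0.30715, P(jar E | data) = 0.10055.
So P(purple next | data) = Σ P(purple next | H) P(H | data) = (4/5)(0.16454) + (4/5)(0.38306) + (0)(0.044691) + (1/3)(0.30715) + (1)(0.10055) = 0.64102.

0.6410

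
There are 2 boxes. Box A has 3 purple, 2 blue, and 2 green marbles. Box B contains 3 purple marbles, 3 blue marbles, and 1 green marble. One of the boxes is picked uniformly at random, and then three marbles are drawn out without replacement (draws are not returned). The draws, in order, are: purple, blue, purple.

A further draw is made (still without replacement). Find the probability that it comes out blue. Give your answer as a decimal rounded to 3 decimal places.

Compute the likelihood of the observed sequence for each case: P(data | box A) = (3/7)(2/6)(2/5) = 2/35; P(data | box B) = (3/7)(3/6)(2/5) = 3/35.
The prior-weighted likelihoods are 1/2 · 2/35 = 1/35, 1/2 · 3/35 = 3/70; with total 1/14.
The posterior is then P(box A | data) = 2/5, P(box B | data) = 3/5.
The predictive probability is P(blue next | data) = (1/4)(2/5) + (1/2)(3/5) = 2/5.

0.400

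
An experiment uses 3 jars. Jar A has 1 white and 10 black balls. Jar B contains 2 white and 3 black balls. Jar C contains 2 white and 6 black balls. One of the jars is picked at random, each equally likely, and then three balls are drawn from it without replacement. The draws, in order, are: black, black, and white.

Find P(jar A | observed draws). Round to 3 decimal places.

0.194

For each hypothesis, P(data | H) works out to: P(data | jar A) = (10/11)(9/10)(1/9) = 0.090909; P(data | jar B) = (3/5)(2/4)(2/3) = 0.2; P(data | jar C) = (6/8)(5/7)(2/6) = 0.17857.
Weighting by the prior gives 1/3 · 0.090909 = 0.030303, 1/3 · 0.2 = 0.066667, 1/3 · 0.17857 = 0.059524; these sum to 0.15649.
By Bayes' rule, P(jar A | data) = (0.030303) / (0.15649) = 0.19364.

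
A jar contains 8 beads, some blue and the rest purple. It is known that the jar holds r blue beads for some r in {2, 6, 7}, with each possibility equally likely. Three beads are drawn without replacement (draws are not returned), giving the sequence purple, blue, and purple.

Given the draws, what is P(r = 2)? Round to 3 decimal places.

0.833

The likelihood of the observed sequence under each hypothesis: P(data | r = 2) = (6/8)(2/7)(5/6) = 5/28; P(data | r = 6) = (2/8)(6/7)(1/6) = 1/28; P(data | r = 7) = (1/8)(7/7)(0/6) = 0.
Weighting by the prior gives 1/3 · 5/28 = 5/84, 1/3 · 1/28 = 1/84, 1/3 · 0 = 0; these sum to 1/14.
Hence P(r = 2 | data) = (5/84) / (1/14) = 5/6.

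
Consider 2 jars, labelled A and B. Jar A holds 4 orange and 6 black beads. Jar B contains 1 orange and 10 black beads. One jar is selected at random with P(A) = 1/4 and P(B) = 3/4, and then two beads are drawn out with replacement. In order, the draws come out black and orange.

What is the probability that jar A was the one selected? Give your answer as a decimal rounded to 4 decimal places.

Compute the likelihood of the observed sequence for each case: P(data | jar A) = (6/10)(4/10) = 0.24; P(data | jar B) = (10/11)(1/11) = 0.082645.
The prior-weighted likelihoods are 1/4 · 0.24 = 0.06, 3/4 · 0.082645 = 0.061983; summing to 0.12198.
Hence P(jar A | data) = (0.06) / (0.12198) = 0.49187.

0.4919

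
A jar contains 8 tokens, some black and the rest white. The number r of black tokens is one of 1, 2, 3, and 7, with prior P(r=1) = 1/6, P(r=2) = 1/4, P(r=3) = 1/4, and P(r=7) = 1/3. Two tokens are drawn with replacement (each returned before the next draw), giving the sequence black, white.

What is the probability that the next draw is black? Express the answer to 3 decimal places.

For each hypothesis, P(data | H) works out to: P(data | r = 1) = (1/8)(7/8) = 7/64; P(data | r = 2) = (2/8)(6/8) = 3/16; P(data | r = 3) = (3/8)(5/8) = 15/64; P(data | r = 7) = (7/8)(1/8) = 7/64.
Multiplying each by its prior: 1/6 · 7/64 = 7/384, 1/4 · 3/16 = 3/64, 1/4 · 15/64 = 15/256, 1/3 · 7/64 = 7/192; with total 41/256.
Dividing through by the total gives posterior P(r = 1 | data) = 14/123, P(r = 2 | data) = 12/41, P(r = 3 | data) = 15/41, P(r = 7 | data) = 28/123.
The predictive probability is P(black next | data) = (1/8)(14/123) + (1/4)(12/41) + (3/8)(15/41) + (7/8)(28/123) = 139/328.

0.424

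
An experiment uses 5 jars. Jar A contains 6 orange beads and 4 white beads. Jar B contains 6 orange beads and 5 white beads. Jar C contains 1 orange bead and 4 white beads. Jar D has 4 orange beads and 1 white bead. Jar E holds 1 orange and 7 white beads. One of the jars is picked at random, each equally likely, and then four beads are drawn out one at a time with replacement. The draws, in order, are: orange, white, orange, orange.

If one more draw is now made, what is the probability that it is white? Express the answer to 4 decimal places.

0.3517

For each hypothesis, P(data | H) works out to: P(data | jar A) = (6/10)(4/10)(6/10)(6/10) = 0.0864; P(data | jar B) = (6/11)(5/11)(6/11)(6/11) = 0.073765; P(data | jar C) = (1/5)(4/5)(1/5)(1/5) = 0.0064; P(data | jar D) = (4/5)(1/5)(4/5)(4/5) = 0.1024; P(data | jar E) = (1/8)(7/8)(1/8)(1/8) = 0.001709.
Multiplying each by its prior: 1/5 · 0.0864 = 0.01728, 1/5 · 0.073765 = 0.014753, 1/5 · 0.0064 = 0.00128, 1/5 · 0.1024 = 0.02048, 1/5 · 0.001709 = 0.0003418; with total 0.054135.
Normalising, the posterior is P(jar A | data) = 0.3192, P(jar B | data) = 0.27252, P(jar C | data) = 0.023645, P(jar D | data) = 0.37831, P(jar E | data) = 0.0063138.
So P(white next | data) = Σ P(white next | H) P(H | data) = (2/5)(0.3192) + (5/11)(0.27252) + (4/5)(0.023645) + (1/5)(0.37831) + (7/8)(0.0063138) = 0.35166.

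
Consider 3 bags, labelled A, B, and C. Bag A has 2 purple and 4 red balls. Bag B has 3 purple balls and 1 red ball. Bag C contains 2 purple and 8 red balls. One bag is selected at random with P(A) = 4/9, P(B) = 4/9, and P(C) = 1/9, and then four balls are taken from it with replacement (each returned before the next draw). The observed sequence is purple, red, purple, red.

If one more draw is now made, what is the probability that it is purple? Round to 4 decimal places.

0.4850

Under each hypothesis, the probability of the observed sequence is: P(data | bag A) = (2/6)(4/6)(2/6)(4/6) = 0.049383; P(data | bag B) = (3/4)(1/4)(3/4)(1/4) = 0.035156; P(data | bag C) = (2/10)(8/10)(2/10)(8/10) = 0.0256.
Weighting by the prior gives 4/9 · 0.049383 = 0.021948, 4/9 · 0.035156 = 0.015625, 1/9 · 0.0256 = 0.0028444; these sum to 0.040417.
The posterior is then P(bag A | data) = 0.54303, P(bag B | data) = 0.38659, P(bag C | data) = 0.070377.
Averaging over the posterior, P(purple next | data) = (1/3)(0.54303) + (3/4)(0.38659) + (1/5)(0.070377) = 0.48503.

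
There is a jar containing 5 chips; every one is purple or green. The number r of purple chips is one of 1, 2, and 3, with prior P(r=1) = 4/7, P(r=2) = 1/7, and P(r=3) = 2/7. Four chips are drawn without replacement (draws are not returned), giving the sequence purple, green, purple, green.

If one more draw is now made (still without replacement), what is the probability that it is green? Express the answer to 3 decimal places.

0.333

The likelihood of the observed sequence under each hypothesis: P(data | r = 1) = (1/5)(4/4)(0/3) = 0; P(data | r = 2) = (2/5)(3/4)(1/3)(2/2) = 1/10; P(data | r = 3) = (3/5)(2/4)(2/3)(1/2) = 1/10.
The prior-weighted likelihoods are 4/7 · 0 = 0, 1/7 · 1/10 = 1/70, 2/7 · 1/10 = 1/35; with total 3/70.
Normalising, the posterior is P(r = 1 | data) = 0, P(r = 2 | data) = 1/3, P(r = 3 | data) = 2/3.
So P(green next | data) = Σ P(green next | H) P(H | data) = (1)(1/3) + (0)(2/3) = 1/3.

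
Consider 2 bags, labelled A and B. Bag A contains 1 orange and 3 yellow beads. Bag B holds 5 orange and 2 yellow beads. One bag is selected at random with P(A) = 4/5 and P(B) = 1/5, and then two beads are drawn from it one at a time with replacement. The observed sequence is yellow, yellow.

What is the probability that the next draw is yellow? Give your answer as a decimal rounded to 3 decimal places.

The likelihood of the observed sequence under each hypothesis: P(data | bag A) = (3/4)(3/4) = 9/16; P(data | bag B) = (2/7)(2/7) = 4/49.
Weighting by the prior gives 4/5 · 9/16 = 9/20, 1/5 · 4/49 = 4/245; these sum to 457/980.
Dividing through by the total gives posterior P(bag A | data) = 0.96499, P(bag B | data) = 0.035011.
So P(yellow next | data) = Σ P(yellow next | H) P(H | data) = (3/4)(0.96499) + (2/7)(0.035011) = 0.73374.

0.734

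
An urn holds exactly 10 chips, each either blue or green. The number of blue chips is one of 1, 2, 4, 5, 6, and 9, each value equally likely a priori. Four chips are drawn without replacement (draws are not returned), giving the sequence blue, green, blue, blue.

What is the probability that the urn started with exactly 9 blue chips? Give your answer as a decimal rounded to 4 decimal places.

0.3529

Compute the likelihood of the observed sequence for each case: P(data | r = 1) = (1/10)(9/9)(0/8) = 0; P(data | r = 2) = (2/10)(8/9)(1/8)(0/7) = 0; P(data | r = 4) = (4/10)(6/9)(3/8)(2/7) = 1/35; P(data | r = 5) = (5/10)(5/9)(4/8)(3/7) = 5/84; P(data | r = 6) = (6/10)(4/9)(5/8)(4/7) = 2/21; P(data | r = 9) = (9/10)(1/9)(8/8)(7/7) = 1/10.
Weighting by the prior gives 1/6 · 0 = 0, 1/6 · 0 = 0, 1/6 · 1/35 = 1/210, 1/6 · 5/84 = 5/504, 1/6 · 2/21 = 1/63, 1/6 · 1/10 = 1/60; with total 17/360.
Hence P(r = 9 | data) = (1/60) / (17/360) = 6/17.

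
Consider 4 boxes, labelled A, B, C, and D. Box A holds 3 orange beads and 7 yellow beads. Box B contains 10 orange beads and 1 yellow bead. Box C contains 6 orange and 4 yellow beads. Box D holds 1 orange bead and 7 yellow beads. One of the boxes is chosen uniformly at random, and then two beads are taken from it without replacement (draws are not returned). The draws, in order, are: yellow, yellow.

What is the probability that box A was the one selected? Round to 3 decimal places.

0.346

Under each hypothesis, the probability of the observed sequence is: P(data | box A) = (7/10)(6/9) = 7/15; P(data | box B) = (1/11)(0/10) = 0; P(data | box C) = (4/10)(3/9) = 2/15; P(data | box D) = (7/8)(6/7) = 3/4.
Multiplying each by its prior: 1/4 · 7/15 = 7/60, 1/4 · 0 = 0, 1/4 · 2/15 = 1/30, 1/4 · 3/4 = 3/16; with total 27/80.
Therefore the posterior P(box A | data) = (7/60) / (27/80) = 28/81.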